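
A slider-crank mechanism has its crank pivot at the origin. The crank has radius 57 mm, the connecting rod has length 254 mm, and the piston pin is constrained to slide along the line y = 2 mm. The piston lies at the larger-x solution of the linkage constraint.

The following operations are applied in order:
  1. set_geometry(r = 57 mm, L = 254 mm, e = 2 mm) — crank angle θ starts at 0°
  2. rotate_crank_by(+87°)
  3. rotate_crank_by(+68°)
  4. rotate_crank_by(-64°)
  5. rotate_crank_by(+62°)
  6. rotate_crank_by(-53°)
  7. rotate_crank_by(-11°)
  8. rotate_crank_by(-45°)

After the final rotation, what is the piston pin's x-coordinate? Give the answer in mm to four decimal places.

292.2046

set_geometry: r = 57 mm, L = 254 mm, e = 2 mm; θ ← 0°
rotate_crank_by(+87°): θ ← 0° +87° = 87°
rotate_crank_by(+68°): θ ← 87° +68° = 155°
rotate_crank_by(-64°): θ ← 155° -64° = 91°
rotate_crank_by(+62°): θ ← 91° +62° = 153°
rotate_crank_by(-53°): θ ← 153° -53° = 100°
rotate_crank_by(-11°): θ ← 100° -11° = 89°
rotate_crank_by(-45°): θ ← 89° -45° = 44°
crank pin P = (r cos θ, r sin θ) = (41.002369, 39.595527)
h = r sin θ − e = 39.595527 − 2 = 37.595527
x = r cos θ + √(L² − h²) = 41.002369 + √(64516.0 − 1413.4237) = 41.002369 + 251.202262 = 292.204630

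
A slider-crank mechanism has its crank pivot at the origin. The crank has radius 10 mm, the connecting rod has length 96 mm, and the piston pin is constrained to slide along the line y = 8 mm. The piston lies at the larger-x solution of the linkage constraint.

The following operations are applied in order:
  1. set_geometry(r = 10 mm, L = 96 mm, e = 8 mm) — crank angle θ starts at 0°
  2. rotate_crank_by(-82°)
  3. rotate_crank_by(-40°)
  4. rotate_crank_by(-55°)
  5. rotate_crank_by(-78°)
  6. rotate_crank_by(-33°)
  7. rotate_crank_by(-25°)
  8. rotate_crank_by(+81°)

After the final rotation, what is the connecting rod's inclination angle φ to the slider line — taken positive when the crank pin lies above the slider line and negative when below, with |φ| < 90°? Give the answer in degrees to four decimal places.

set_geometry: r = 10 mm, L = 96 mm, e = 8 mm; θ ← 0°
rotate_crank_by(-82°): θ ← 0° -82° = -82°
rotate_crank_by(-40°): θ ← -82° -40° = -122°
rotate_crank_by(-55°): θ ← -122° -55° = -177°
rotate_crank_by(-78°): θ ← -177° -78° = -255°
rotate_crank_by(-33°): θ ← -255° -33° = -288°
rotate_crank_by(-25°): θ ← -288° -25° = -313°
rotate_crank_by(+81°): θ ← -313° +81° = -232°
crank pin P = (r cos θ, r sin θ) = (-6.156615, 7.880108)
h = r sin θ − e = 7.880108 − 8 = -0.119892
sin φ = h / L = -0.119892 / 96 = -0.00124888
φ = arcsin(-0.00124888) = -0.071556°

-0.0716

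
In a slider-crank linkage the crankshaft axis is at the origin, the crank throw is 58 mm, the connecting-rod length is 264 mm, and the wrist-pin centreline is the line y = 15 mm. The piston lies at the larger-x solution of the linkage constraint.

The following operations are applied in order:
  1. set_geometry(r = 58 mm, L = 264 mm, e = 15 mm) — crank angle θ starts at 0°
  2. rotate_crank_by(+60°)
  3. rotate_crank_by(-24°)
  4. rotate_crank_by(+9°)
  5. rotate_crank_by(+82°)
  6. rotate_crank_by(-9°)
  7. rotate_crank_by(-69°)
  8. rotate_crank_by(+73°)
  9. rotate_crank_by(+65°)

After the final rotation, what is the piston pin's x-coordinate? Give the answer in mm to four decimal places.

205.5083

set_geometry: r = 58 mm, L = 264 mm, e = 15 mm; θ ← 0°
rotate_crank_by(+60°): θ ← 0° +60° = 60°
rotate_crank_by(-24°): θ ← 60° -24° = 36°
rotate_crank_by(+9°): θ ← 36° +9° = 45°
rotate_crank_by(+82°): θ ← 45° +82° = 127°
rotate_crank_by(-9°): θ ← 127° -9° = 118°
rotate_crank_by(-69°): θ ← 118° -69° = 49°
rotate_crank_by(+73°): θ ← 49° +73° = 122°
rotate_crank_by(+65°): θ ← 122° +65° = 187°
crank pin P = (r cos θ, r sin θ) = (-57.567677, -7.068422)
h = r sin θ − e = -7.068422 − 15 = -22.068422
x = r cos θ + √(L² − h²) = -57.567677 + √(69696.0 − 487.0152) = -57.567677 + 263.076006 = 205.508329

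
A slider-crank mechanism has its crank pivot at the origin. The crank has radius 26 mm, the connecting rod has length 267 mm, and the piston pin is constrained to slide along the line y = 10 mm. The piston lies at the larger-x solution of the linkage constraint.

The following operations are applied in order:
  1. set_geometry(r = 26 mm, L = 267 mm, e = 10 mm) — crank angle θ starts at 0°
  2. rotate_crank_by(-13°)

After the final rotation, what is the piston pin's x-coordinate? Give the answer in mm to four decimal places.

291.8628

set_geometry: r = 26 mm, L = 267 mm, e = 10 mm; θ ← 0°
rotate_crank_by(-13°): θ ← 0° -13° = -13°
crank pin P = (r cos θ, r sin θ) = (25.333622, -5.848727)
h = r sin θ − e = -5.848727 − 10 = -15.848727
x = r cos θ + √(L² − h²) = 25.333622 + √(71289.0 − 251.1822) = 25.333622 + 266.529206 = 291.862828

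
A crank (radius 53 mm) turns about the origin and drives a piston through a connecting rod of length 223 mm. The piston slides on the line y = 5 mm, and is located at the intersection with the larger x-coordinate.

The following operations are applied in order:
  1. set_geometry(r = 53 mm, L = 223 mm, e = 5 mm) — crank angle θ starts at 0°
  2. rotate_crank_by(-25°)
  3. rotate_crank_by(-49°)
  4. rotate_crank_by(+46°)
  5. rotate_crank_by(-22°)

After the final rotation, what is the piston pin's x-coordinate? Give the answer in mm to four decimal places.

252.3556

set_geometry: r = 53 mm, L = 223 mm, e = 5 mm; θ ← 0°
rotate_crank_by(-25°): θ ← 0° -25° = -25°
rotate_crank_by(-49°): θ ← -25° -49° = -74°
rotate_crank_by(+46°): θ ← -74° +46° = -28°
rotate_crank_by(-22°): θ ← -28° -22° = -50°
crank pin P = (r cos θ, r sin θ) = (34.067743, -40.600355)
h = r sin θ − e = -40.600355 − 5 = -45.600355
x = r cos θ + √(L² − h²) = 34.067743 + √(49729.0 − 2079.3924) = 34.067743 + 218.287901 = 252.355644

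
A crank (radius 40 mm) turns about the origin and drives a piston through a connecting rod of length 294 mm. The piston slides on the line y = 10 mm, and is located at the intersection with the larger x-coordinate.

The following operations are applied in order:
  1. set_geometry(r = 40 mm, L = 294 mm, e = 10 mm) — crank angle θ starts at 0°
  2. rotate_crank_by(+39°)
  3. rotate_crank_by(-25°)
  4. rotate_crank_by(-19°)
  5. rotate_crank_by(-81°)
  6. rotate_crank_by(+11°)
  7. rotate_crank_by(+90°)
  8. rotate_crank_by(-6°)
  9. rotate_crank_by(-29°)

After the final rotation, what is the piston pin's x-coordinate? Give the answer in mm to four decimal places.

330.6324

set_geometry: r = 40 mm, L = 294 mm, e = 10 mm; θ ← 0°
rotate_crank_by(+39°): θ ← 0° +39° = 39°
rotate_crank_by(-25°): θ ← 39° -25° = 14°
rotate_crank_by(-19°): θ ← 14° -19° = -5°
rotate_crank_by(-81°): θ ← -5° -81° = -86°
rotate_crank_by(+11°): θ ← -86° +11° = -75°
rotate_crank_by(+90°): θ ← -75° +90° = 15°
rotate_crank_by(-6°): θ ← 15° -6° = 9°
rotate_crank_by(-29°): θ ← 9° -29° = -20°
crank pin P = (r cos θ, r sin θ) = (37.587705, -13.680806)
h = r sin θ − e = -13.680806 − 10 = -23.680806
x = r cos θ + √(L² − h²) = 37.587705 + √(86436.0 − 560.7806) = 37.587705 + 293.044740 = 330.632444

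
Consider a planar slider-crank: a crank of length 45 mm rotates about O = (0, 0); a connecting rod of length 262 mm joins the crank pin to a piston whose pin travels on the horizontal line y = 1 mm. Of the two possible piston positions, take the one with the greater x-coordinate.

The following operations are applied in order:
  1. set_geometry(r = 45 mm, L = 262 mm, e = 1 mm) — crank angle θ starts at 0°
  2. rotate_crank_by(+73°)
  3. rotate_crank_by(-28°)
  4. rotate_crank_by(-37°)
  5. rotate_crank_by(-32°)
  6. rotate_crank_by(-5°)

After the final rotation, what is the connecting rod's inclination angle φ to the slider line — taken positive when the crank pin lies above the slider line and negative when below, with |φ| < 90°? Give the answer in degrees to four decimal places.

set_geometry: r = 45 mm, L = 262 mm, e = 1 mm; θ ← 0°
rotate_crank_by(+73°): θ ← 0° +73° = 73°
rotate_crank_by(-28°): θ ← 73° -28° = 45°
rotate_crank_by(-37°): θ ← 45° -37° = 8°
rotate_crank_by(-32°): θ ← 8° -32° = -24°
rotate_crank_by(-5°): θ ← -24° -5° = -29°
crank pin P = (r cos θ, r sin θ) = (39.357887, -21.816433)
h = r sin θ − e = -21.816433 − 1 = -22.816433
sin φ = h / L = -22.816433 / 262 = -0.08708562
φ = arcsin(-0.08708562) = -4.995967°

-4.9960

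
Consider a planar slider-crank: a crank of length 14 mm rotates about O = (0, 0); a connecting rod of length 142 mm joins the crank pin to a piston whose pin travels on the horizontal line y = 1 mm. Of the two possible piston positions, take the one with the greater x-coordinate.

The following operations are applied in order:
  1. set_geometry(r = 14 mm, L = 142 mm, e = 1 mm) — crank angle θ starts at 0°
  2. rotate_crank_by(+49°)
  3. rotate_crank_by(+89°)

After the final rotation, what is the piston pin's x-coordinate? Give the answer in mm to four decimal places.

131.3492

set_geometry: r = 14 mm, L = 142 mm, e = 1 mm; θ ← 0°
rotate_crank_by(+49°): θ ← 0° +49° = 49°
rotate_crank_by(+89°): θ ← 49° +89° = 138°
crank pin P = (r cos θ, r sin θ) = (-10.404028, 9.367828)
h = r sin θ − e = 9.367828 − 1 = 8.367828
x = r cos θ + √(L² − h²) = -10.404028 + √(20164.0 − 70.0206) = -10.404028 + 141.753234 = 131.349207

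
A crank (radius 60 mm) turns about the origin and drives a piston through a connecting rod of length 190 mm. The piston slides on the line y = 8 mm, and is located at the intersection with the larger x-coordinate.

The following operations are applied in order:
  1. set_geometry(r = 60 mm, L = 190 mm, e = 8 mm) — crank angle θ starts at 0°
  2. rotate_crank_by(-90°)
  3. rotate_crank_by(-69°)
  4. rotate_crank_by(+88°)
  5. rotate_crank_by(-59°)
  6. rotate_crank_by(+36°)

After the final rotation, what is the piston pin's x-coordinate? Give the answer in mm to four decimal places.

173.2853

set_geometry: r = 60 mm, L = 190 mm, e = 8 mm; θ ← 0°
rotate_crank_by(-90°): θ ← 0° -90° = -90°
rotate_crank_by(-69°): θ ← -90° -69° = -159°
rotate_crank_by(+88°): θ ← -159° +88° = -71°
rotate_crank_by(-59°): θ ← -71° -59° = -130°
rotate_crank_by(+36°): θ ← -130° +36° = -94°
crank pin P = (r cos θ, r sin θ) = (-4.185388, -59.853843)
h = r sin θ − e = -59.853843 − 8 = -67.853843
x = r cos θ + √(L² − h²) = -4.185388 + √(36100.0 − 4604.1440) = -4.185388 + 177.470719 = 173.285330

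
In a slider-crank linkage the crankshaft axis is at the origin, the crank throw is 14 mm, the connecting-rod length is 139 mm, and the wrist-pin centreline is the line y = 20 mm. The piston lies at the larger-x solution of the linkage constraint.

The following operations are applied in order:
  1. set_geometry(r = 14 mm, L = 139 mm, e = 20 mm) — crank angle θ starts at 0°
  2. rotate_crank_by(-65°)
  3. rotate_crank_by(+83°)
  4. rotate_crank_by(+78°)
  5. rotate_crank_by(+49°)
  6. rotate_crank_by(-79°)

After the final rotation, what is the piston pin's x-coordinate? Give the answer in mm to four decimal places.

144.5072

set_geometry: r = 14 mm, L = 139 mm, e = 20 mm; θ ← 0°
rotate_crank_by(-65°): θ ← 0° -65° = -65°
rotate_crank_by(+83°): θ ← -65° +83° = 18°
rotate_crank_by(+78°): θ ← 18° +78° = 96°
rotate_crank_by(+49°): θ ← 96° +49° = 145°
rotate_crank_by(-79°): θ ← 145° -79° = 66°
crank pin P = (r cos θ, r sin θ) = (5.694313, 12.789636)
h = r sin θ − e = 12.789636 − 20 = -7.210364
x = r cos θ + √(L² − h²) = 5.694313 + √(19321.0 − 51.9893) = 5.694313 + 138.812862 = 144.507175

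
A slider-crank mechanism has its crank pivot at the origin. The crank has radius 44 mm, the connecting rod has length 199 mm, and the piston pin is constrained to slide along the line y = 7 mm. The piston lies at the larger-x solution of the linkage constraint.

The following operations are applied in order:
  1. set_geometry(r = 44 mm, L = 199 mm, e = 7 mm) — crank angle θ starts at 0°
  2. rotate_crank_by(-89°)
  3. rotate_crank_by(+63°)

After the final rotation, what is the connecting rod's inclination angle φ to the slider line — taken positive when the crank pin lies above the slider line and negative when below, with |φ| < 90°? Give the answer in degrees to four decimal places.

set_geometry: r = 44 mm, L = 199 mm, e = 7 mm; θ ← 0°
rotate_crank_by(-89°): θ ← 0° -89° = -89°
rotate_crank_by(+63°): θ ← -89° +63° = -26°
crank pin P = (r cos θ, r sin θ) = (39.546938, -19.288330)
h = r sin θ − e = -19.288330 − 7 = -26.288330
sin φ = h / L = -26.288330 / 199 = -0.13210216
φ = arcsin(-0.13210216) = -7.591085°

-7.5911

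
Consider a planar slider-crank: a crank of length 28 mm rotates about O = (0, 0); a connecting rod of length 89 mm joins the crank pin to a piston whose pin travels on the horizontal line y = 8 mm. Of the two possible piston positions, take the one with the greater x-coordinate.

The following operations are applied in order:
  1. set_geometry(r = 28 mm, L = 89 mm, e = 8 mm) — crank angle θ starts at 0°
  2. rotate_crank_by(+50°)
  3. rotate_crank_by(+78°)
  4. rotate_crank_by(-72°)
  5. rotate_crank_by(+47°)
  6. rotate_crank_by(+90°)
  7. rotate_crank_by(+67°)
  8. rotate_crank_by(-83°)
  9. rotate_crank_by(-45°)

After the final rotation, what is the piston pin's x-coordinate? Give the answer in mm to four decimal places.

69.3379

set_geometry: r = 28 mm, L = 89 mm, e = 8 mm; θ ← 0°
rotate_crank_by(+50°): θ ← 0° +50° = 50°
rotate_crank_by(+78°): θ ← 50° +78° = 128°
rotate_crank_by(-72°): θ ← 128° -72° = 56°
rotate_crank_by(+47°): θ ← 56° +47° = 103°
rotate_crank_by(+90°): θ ← 103° +90° = 193°
rotate_crank_by(+67°): θ ← 193° +67° = 260°
rotate_crank_by(-83°): θ ← 260° -83° = 177°
rotate_crank_by(-45°): θ ← 177° -45° = 132°
crank pin P = (r cos θ, r sin θ) = (-18.735657, 20.808055)
h = r sin θ − e = 20.808055 − 8 = 12.808055
x = r cos θ + √(L² − h²) = -18.735657 + √(7921.0 − 164.0463) = -18.735657 + 88.073570 = 69.337913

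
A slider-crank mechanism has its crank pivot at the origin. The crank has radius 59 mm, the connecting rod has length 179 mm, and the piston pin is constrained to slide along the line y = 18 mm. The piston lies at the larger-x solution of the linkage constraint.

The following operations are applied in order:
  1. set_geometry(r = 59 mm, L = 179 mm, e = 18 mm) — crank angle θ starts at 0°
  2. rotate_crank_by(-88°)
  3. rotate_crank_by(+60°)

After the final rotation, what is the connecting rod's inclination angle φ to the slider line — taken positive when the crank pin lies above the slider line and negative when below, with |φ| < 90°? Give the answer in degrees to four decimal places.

-14.7914

set_geometry: r = 59 mm, L = 179 mm, e = 18 mm; θ ← 0°
rotate_crank_by(-88°): θ ← 0° -88° = -88°
rotate_crank_by(+60°): θ ← -88° +60° = -28°
crank pin P = (r cos θ, r sin θ) = (52.093908, -27.698822)
h = r sin θ − e = -27.698822 − 18 = -45.698822
sin φ = h / L = -45.698822 / 179 = -0.25530068
φ = arcsin(-0.25530068) = -14.791403°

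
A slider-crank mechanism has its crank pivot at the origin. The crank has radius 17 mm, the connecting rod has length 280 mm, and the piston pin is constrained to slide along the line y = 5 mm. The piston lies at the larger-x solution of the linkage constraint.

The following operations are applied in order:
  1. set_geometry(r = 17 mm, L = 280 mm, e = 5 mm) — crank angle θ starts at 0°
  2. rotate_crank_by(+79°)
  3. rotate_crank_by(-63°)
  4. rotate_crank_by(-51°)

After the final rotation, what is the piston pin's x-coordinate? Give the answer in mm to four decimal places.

293.5368

set_geometry: r = 17 mm, L = 280 mm, e = 5 mm; θ ← 0°
rotate_crank_by(+79°): θ ← 0° +79° = 79°
rotate_crank_by(-63°): θ ← 79° -63° = 16°
rotate_crank_by(-51°): θ ← 16° -51° = -35°
crank pin P = (r cos θ, r sin θ) = (13.925585, -9.750799)
h = r sin θ − e = -9.750799 − 5 = -14.750799
x = r cos θ + √(L² − h²) = 13.925585 + √(78400.0 − 217.5861) = 13.925585 + 279.611183 = 293.536768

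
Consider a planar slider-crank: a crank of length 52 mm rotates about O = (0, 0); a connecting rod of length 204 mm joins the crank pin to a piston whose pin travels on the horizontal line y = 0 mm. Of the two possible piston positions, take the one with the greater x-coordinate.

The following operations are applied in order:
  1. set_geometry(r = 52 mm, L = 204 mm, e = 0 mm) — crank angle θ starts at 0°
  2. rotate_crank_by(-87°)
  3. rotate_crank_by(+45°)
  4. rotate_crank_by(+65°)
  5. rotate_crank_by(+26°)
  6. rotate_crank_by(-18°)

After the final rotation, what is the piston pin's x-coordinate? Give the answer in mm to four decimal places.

246.8070

set_geometry: r = 52 mm, L = 204 mm, e = 0 mm; θ ← 0°
rotate_crank_by(-87°): θ ← 0° -87° = -87°
rotate_crank_by(+45°): θ ← -87° +45° = -42°
rotate_crank_by(+65°): θ ← -42° +65° = 23°
rotate_crank_by(+26°): θ ← 23° +26° = 49°
rotate_crank_by(-18°): θ ← 49° -18° = 31°
crank pin P = (r cos θ, r sin θ) = (44.572700, 26.781980)
h = r sin θ − e = 26.781980 − 0 = 26.781980
x = r cos θ + √(L² − h²) = 44.572700 + √(41616.0 − 717.2744) = 44.572700 + 202.234333 = 246.807033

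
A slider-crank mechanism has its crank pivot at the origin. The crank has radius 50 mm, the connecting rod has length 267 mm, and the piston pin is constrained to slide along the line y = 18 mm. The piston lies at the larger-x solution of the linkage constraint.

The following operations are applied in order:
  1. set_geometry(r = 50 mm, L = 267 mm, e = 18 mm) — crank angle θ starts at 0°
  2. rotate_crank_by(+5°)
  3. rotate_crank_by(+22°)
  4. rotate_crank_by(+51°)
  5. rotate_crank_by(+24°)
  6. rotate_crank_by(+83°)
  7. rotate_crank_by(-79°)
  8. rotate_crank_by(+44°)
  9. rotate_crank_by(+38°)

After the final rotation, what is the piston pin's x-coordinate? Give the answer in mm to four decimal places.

set_geometry: r = 50 mm, L = 267 mm, e = 18 mm; θ ← 0°
rotate_crank_by(+5°): θ ← 0° +5° = 5°
rotate_crank_by(+22°): θ ← 5° +22° = 27°
rotate_crank_by(+51°): θ ← 27° +51° = 78°
rotate_crank_by(+24°): θ ← 78° +24° = 102°
rotate_crank_by(+83°): θ ← 102° +83° = 185°
rotate_crank_by(-79°): θ ← 185° -79° = 106°
rotate_crank_by(+44°): θ ← 106° +44° = 150°
rotate_crank_by(+38°): θ ← 150° +38° = 188°
crank pin P = (r cos θ, r sin θ) = (-49.513403, -6.958655)
h = r sin θ − e = -6.958655 − 18 = -24.958655
x = r cos θ + √(L² − h²) = -49.513403 + √(71289.0 − 622.9345) = -49.513403 + 265.830897 = 216.317493

216.3175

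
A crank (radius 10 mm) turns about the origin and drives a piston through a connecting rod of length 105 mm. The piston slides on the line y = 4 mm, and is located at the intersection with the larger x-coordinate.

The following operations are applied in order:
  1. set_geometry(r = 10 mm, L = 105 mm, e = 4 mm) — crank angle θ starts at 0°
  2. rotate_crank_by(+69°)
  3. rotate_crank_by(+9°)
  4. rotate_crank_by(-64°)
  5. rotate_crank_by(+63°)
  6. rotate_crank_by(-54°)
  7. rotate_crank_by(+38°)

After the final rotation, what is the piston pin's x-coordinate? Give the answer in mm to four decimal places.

109.7408

set_geometry: r = 10 mm, L = 105 mm, e = 4 mm; θ ← 0°
rotate_crank_by(+69°): θ ← 0° +69° = 69°
rotate_crank_by(+9°): θ ← 69° +9° = 78°
rotate_crank_by(-64°): θ ← 78° -64° = 14°
rotate_crank_by(+63°): θ ← 14° +63° = 77°
rotate_crank_by(-54°): θ ← 77° -54° = 23°
rotate_crank_by(+38°): θ ← 23° +38° = 61°
crank pin P = (r cos θ, r sin θ) = (4.848096, 8.746197)
h = r sin θ − e = 8.746197 − 4 = 4.746197
x = r cos θ + √(L² − h²) = 4.848096 + √(11025.0 − 22.5264) = 4.848096 + 104.892677 = 109.740773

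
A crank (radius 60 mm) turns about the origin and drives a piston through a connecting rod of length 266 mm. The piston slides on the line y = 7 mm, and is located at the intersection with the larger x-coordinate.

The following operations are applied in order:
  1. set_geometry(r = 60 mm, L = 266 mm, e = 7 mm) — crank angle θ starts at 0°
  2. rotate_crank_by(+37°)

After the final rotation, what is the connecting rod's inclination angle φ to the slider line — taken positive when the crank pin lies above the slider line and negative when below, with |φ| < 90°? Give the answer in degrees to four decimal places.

set_geometry: r = 60 mm, L = 266 mm, e = 7 mm; θ ← 0°
rotate_crank_by(+37°): θ ← 0° +37° = 37°
crank pin P = (r cos θ, r sin θ) = (47.918131, 36.108901)
h = r sin θ − e = 36.108901 − 7 = 29.108901
sin φ = h / L = 29.108901 / 266 = 0.10943196
φ = arcsin(0.10943196) = 6.282572°

6.2826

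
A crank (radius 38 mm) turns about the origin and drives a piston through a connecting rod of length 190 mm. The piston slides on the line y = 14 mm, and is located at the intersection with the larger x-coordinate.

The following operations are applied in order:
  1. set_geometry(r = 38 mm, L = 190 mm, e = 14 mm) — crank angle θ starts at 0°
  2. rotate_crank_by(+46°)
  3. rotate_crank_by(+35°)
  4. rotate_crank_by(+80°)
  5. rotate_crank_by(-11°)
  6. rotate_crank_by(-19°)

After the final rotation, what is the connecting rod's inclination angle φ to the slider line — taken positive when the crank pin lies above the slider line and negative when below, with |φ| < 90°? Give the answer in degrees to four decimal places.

4.4310

set_geometry: r = 38 mm, L = 190 mm, e = 14 mm; θ ← 0°
rotate_crank_by(+46°): θ ← 0° +46° = 46°
rotate_crank_by(+35°): θ ← 46° +35° = 81°
rotate_crank_by(+80°): θ ← 81° +80° = 161°
rotate_crank_by(-11°): θ ← 161° -11° = 150°
rotate_crank_by(-19°): θ ← 150° -19° = 131°
crank pin P = (r cos θ, r sin θ) = (-24.930243, 28.678964)
h = r sin θ − e = 28.678964 − 14 = 14.678964
sin φ = h / L = 14.678964 / 190 = 0.07725771
φ = arcsin(0.07725771) = 4.430956°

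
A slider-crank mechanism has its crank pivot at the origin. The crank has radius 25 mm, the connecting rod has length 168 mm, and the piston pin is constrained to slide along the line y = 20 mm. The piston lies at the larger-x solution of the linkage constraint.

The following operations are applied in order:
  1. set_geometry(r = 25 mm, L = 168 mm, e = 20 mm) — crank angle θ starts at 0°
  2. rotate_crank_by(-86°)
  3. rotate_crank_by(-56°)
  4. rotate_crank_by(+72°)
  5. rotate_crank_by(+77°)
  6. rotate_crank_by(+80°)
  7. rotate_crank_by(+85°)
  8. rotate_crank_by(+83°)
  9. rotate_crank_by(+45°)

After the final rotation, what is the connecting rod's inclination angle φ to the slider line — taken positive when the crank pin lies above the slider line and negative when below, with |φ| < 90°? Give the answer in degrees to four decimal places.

set_geometry: r = 25 mm, L = 168 mm, e = 20 mm; θ ← 0°
rotate_crank_by(-86°): θ ← 0° -86° = -86°
rotate_crank_by(-56°): θ ← -86° -56° = -142°
rotate_crank_by(+72°): θ ← -142° +72° = -70°
rotate_crank_by(+77°): θ ← -70° +77° = 7°
rotate_crank_by(+80°): θ ← 7° +80° = 87°
rotate_crank_by(+85°): θ ← 87° +85° = 172°
rotate_crank_by(+83°): θ ← 172° +83° = 255°
rotate_crank_by(+45°): θ ← 255° +45° = 300°
crank pin P = (r cos θ, r sin θ) = (12.500000, -21.650635)
h = r sin θ − e = -21.650635 − 20 = -41.650635
sin φ = h / L = -41.650635 / 168 = -0.24792045
φ = arcsin(-0.24792045) = -14.354489°

-14.3545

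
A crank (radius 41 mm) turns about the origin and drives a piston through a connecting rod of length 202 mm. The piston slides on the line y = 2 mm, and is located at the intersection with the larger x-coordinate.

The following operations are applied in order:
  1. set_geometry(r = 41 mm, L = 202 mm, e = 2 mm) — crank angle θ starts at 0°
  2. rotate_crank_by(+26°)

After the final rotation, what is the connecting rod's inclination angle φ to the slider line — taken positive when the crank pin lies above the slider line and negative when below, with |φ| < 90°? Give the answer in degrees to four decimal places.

set_geometry: r = 41 mm, L = 202 mm, e = 2 mm; θ ← 0°
rotate_crank_by(+26°): θ ← 0° +26° = 26°
crank pin P = (r cos θ, r sin θ) = (36.850556, 17.973217)
h = r sin θ − e = 17.973217 − 2 = 15.973217
sin φ = h / L = 15.973217 / 202 = 0.07907533
φ = arcsin(0.07907533) = 4.535418°

4.5354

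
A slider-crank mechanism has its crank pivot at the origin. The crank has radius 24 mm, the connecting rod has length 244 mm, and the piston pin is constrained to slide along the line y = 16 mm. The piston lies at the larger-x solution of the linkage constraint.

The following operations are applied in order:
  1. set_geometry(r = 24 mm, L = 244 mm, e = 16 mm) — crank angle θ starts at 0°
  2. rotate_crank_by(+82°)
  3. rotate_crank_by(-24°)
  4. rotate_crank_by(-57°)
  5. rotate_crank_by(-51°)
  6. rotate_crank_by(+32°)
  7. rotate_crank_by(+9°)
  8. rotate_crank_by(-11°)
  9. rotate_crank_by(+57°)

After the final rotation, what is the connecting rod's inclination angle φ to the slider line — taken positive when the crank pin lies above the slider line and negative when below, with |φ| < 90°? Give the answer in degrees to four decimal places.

-0.3655

set_geometry: r = 24 mm, L = 244 mm, e = 16 mm; θ ← 0°
rotate_crank_by(+82°): θ ← 0° +82° = 82°
rotate_crank_by(-24°): θ ← 82° -24° = 58°
rotate_crank_by(-57°): θ ← 58° -57° = 1°
rotate_crank_by(-51°): θ ← 1° -51° = -50°
rotate_crank_by(+32°): θ ← -50° +32° = -18°
rotate_crank_by(+9°): θ ← -18° +9° = -9°
rotate_crank_by(-11°): θ ← -9° -11° = -20°
rotate_crank_by(+57°): θ ← -20° +57° = 37°
crank pin P = (r cos θ, r sin θ) = (19.167252, 14.443561)
h = r sin θ − e = 14.443561 − 16 = -1.556439
sin φ = h / L = -1.556439 / 244 = -0.00637885
φ = arcsin(-0.00637885) = -0.365484°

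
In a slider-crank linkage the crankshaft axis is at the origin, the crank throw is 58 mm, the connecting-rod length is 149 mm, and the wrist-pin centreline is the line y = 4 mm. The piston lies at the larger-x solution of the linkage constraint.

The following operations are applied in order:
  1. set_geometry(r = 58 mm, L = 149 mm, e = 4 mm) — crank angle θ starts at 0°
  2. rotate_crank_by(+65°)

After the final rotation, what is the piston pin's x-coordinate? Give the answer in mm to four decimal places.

165.3748

set_geometry: r = 58 mm, L = 149 mm, e = 4 mm; θ ← 0°
rotate_crank_by(+65°): θ ← 0° +65° = 65°
crank pin P = (r cos θ, r sin θ) = (24.511859, 52.565852)
h = r sin θ − e = 52.565852 − 4 = 48.565852
x = r cos θ + √(L² − h²) = 24.511859 + √(22201.0 − 2358.6419) = 24.511859 + 140.862905 = 165.374764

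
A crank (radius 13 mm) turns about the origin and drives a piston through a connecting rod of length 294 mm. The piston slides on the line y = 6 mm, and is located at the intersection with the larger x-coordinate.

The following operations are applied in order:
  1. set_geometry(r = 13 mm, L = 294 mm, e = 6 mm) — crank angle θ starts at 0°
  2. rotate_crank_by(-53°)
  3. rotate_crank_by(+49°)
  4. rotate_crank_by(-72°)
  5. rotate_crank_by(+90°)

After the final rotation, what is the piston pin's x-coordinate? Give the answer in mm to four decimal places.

306.6000

set_geometry: r = 13 mm, L = 294 mm, e = 6 mm; θ ← 0°
rotate_crank_by(-53°): θ ← 0° -53° = -53°
rotate_crank_by(+49°): θ ← -53° +49° = -4°
rotate_crank_by(-72°): θ ← -4° -72° = -76°
rotate_crank_by(+90°): θ ← -76° +90° = 14°
crank pin P = (r cos θ, r sin θ) = (12.613844, 3.144985)
h = r sin θ − e = 3.144985 − 6 = -2.855015
x = r cos θ + √(L² − h²) = 12.613844 + √(86436.0 − 8.1511) = 12.613844 + 293.986137 = 306.599982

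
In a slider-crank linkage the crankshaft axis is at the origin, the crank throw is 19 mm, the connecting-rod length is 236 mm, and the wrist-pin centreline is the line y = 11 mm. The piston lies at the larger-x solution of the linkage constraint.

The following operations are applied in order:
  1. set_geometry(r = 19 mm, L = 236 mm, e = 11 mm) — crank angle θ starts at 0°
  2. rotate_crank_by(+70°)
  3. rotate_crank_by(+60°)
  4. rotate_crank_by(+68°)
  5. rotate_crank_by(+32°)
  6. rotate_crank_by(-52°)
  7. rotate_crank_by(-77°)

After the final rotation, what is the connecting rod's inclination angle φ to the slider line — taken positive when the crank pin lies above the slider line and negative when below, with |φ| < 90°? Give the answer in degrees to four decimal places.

set_geometry: r = 19 mm, L = 236 mm, e = 11 mm; θ ← 0°
rotate_crank_by(+70°): θ ← 0° +70° = 70°
rotate_crank_by(+60°): θ ← 70° +60° = 130°
rotate_crank_by(+68°): θ ← 130° +68° = 198°
rotate_crank_by(+32°): θ ← 198° +32° = 230°
rotate_crank_by(-52°): θ ← 230° -52° = 178°
rotate_crank_by(-77°): θ ← 178° -77° = 101°
crank pin P = (r cos θ, r sin θ) = (-3.625371, 18.650916)
h = r sin θ − e = 18.650916 − 11 = 7.650916
sin φ = h / L = 7.650916 / 236 = 0.03241914
φ = arcsin(0.03241914) = 1.857805°

1.8578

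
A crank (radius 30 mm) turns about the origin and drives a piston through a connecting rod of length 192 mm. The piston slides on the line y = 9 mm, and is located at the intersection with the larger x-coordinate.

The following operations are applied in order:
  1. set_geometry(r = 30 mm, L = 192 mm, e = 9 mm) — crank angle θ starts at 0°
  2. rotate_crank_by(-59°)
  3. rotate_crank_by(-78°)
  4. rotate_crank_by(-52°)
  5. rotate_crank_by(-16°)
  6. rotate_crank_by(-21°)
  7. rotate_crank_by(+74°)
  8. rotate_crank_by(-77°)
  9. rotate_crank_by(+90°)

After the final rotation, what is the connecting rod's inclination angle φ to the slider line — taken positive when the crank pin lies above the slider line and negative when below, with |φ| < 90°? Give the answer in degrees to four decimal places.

-8.5912

set_geometry: r = 30 mm, L = 192 mm, e = 9 mm; θ ← 0°
rotate_crank_by(-59°): θ ← 0° -59° = -59°
rotate_crank_by(-78°): θ ← -59° -78° = -137°
rotate_crank_by(-52°): θ ← -137° -52° = -189°
rotate_crank_by(-16°): θ ← -189° -16° = -205°
rotate_crank_by(-21°): θ ← -205° -21° = -226°
rotate_crank_by(+74°): θ ← -226° +74° = -152°
rotate_crank_by(-77°): θ ← -152° -77° = -229°
rotate_crank_by(+90°): θ ← -229° +90° = -139°
crank pin P = (r cos θ, r sin θ) = (-22.641287, -19.681771)
h = r sin θ − e = -19.681771 − 9 = -28.681771
sin φ = h / L = -28.681771 / 192 = -0.14938422
φ = arcsin(-0.14938422) = -8.591243°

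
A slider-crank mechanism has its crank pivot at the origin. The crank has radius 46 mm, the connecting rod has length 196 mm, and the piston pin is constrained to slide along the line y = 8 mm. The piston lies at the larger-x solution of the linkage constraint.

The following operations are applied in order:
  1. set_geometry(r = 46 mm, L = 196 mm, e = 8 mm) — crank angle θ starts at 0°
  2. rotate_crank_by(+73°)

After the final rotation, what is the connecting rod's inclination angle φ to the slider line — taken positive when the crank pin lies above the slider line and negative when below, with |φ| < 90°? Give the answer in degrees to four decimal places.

set_geometry: r = 46 mm, L = 196 mm, e = 8 mm; θ ← 0°
rotate_crank_by(+73°): θ ← 0° +73° = 73°
crank pin P = (r cos θ, r sin θ) = (13.449098, 43.990019)
h = r sin θ − e = 43.990019 − 8 = 35.990019
sin φ = h / L = 35.990019 / 196 = 0.18362254
φ = arcsin(0.18362254) = 10.580834°

10.5808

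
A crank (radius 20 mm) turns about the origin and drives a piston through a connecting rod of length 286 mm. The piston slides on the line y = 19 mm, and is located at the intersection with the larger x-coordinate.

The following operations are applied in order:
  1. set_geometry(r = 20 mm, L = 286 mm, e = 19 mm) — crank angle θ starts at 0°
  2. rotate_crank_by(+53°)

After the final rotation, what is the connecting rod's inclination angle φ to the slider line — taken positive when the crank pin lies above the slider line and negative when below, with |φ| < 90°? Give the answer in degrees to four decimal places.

-0.6065

set_geometry: r = 20 mm, L = 286 mm, e = 19 mm; θ ← 0°
rotate_crank_by(+53°): θ ← 0° +53° = 53°
crank pin P = (r cos θ, r sin θ) = (12.036300, 15.972710)
h = r sin θ − e = 15.972710 − 19 = -3.027290
sin φ = h / L = -3.027290 / 286 = -0.01058493
φ = arcsin(-0.01058493) = -0.606483°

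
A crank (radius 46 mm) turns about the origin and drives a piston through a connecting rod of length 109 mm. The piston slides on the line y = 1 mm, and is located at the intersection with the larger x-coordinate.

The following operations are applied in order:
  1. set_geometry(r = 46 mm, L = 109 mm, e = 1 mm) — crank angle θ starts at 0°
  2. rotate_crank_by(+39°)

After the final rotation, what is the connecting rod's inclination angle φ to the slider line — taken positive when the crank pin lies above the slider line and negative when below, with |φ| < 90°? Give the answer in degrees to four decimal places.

14.8572

set_geometry: r = 46 mm, L = 109 mm, e = 1 mm; θ ← 0°
rotate_crank_by(+39°): θ ← 0° +39° = 39°
crank pin P = (r cos θ, r sin θ) = (35.748714, 28.948738)
h = r sin θ − e = 28.948738 − 1 = 27.948738
sin φ = h / L = 27.948738 / 109 = 0.25641044
φ = arcsin(0.25641044) = 14.857176°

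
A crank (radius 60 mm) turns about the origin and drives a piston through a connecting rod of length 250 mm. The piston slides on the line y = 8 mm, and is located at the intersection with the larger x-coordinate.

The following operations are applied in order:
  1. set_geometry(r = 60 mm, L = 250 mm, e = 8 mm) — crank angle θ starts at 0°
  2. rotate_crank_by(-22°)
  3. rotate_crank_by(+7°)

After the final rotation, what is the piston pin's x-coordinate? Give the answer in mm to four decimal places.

306.8458

set_geometry: r = 60 mm, L = 250 mm, e = 8 mm; θ ← 0°
rotate_crank_by(-22°): θ ← 0° -22° = -22°
rotate_crank_by(+7°): θ ← -22° +7° = -15°
crank pin P = (r cos θ, r sin θ) = (57.955550, -15.529143)
h = r sin θ − e = -15.529143 − 8 = -23.529143
x = r cos θ + √(L² − h²) = 57.955550 + √(62500.0 − 553.6206) = 57.955550 + 248.890296 = 306.845846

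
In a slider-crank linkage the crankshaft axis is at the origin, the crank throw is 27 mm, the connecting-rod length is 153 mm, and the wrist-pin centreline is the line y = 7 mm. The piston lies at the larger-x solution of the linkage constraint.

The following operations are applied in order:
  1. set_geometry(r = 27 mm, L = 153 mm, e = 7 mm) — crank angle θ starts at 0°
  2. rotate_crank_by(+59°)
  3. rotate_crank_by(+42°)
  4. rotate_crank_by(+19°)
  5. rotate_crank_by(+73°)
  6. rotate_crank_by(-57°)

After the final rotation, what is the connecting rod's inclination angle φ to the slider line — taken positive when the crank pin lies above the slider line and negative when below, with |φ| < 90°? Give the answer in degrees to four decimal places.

set_geometry: r = 27 mm, L = 153 mm, e = 7 mm; θ ← 0°
rotate_crank_by(+59°): θ ← 0° +59° = 59°
rotate_crank_by(+42°): θ ← 59° +42° = 101°
rotate_crank_by(+19°): θ ← 101° +19° = 120°
rotate_crank_by(+73°): θ ← 120° +73° = 193°
rotate_crank_by(-57°): θ ← 193° -57° = 136°
crank pin P = (r cos θ, r sin θ) = (-19.422175, 18.755776)
h = r sin θ − e = 18.755776 − 7 = 11.755776
sin φ = h / L = 11.755776 / 153 = 0.07683514
φ = arcsin(0.07683514) = 4.406672°

4.4067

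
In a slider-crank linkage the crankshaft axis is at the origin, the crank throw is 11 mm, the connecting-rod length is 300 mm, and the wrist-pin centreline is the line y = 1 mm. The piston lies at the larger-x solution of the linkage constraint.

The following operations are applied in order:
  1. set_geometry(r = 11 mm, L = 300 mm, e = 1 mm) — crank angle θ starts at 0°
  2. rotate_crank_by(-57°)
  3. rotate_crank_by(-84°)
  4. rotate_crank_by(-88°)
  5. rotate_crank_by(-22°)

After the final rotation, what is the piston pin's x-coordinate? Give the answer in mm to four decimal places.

set_geometry: r = 11 mm, L = 300 mm, e = 1 mm; θ ← 0°
rotate_crank_by(-57°): θ ← 0° -57° = -57°
rotate_crank_by(-84°): θ ← -57° -84° = -141°
rotate_crank_by(-88°): θ ← -141° -88° = -229°
rotate_crank_by(-22°): θ ← -229° -22° = -251°
crank pin P = (r cos θ, r sin θ) = (-3.581250, 10.400704)
h = r sin θ − e = 10.400704 − 1 = 9.400704
x = r cos θ + √(L² − h²) = -3.581250 + √(90000.0 − 88.3732) = -3.581250 + 299.852675 = 296.271425

296.2714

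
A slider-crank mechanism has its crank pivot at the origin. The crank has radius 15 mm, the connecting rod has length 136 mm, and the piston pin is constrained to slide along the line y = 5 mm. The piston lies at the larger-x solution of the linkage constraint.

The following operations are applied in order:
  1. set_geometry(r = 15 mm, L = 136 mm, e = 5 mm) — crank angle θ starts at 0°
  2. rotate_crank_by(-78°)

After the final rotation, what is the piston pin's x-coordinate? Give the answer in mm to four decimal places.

set_geometry: r = 15 mm, L = 136 mm, e = 5 mm; θ ← 0°
rotate_crank_by(-78°): θ ← 0° -78° = -78°
crank pin P = (r cos θ, r sin θ) = (3.118675, -14.672214)
h = r sin θ − e = -14.672214 − 5 = -19.672214
x = r cos θ + √(L² − h²) = 3.118675 + √(18496.0 − 386.9960) = 3.118675 + 134.569699 = 137.688375

137.6884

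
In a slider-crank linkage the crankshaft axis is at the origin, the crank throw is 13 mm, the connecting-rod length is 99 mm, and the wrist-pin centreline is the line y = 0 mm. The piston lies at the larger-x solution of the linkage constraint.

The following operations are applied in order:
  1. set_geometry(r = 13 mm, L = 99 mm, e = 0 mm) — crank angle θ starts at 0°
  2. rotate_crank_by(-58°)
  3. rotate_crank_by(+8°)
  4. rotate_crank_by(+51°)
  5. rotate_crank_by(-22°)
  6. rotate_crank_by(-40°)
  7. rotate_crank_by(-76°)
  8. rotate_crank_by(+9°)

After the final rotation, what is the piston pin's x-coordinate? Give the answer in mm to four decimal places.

90.4650

set_geometry: r = 13 mm, L = 99 mm, e = 0 mm; θ ← 0°
rotate_crank_by(-58°): θ ← 0° -58° = -58°
rotate_crank_by(+8°): θ ← -58° +8° = -50°
rotate_crank_by(+51°): θ ← -50° +51° = 1°
rotate_crank_by(-22°): θ ← 1° -22° = -21°
rotate_crank_by(-40°): θ ← -21° -40° = -61°
rotate_crank_by(-76°): θ ← -61° -76° = -137°
rotate_crank_by(+9°): θ ← -137° +9° = -128°
crank pin P = (r cos θ, r sin θ) = (-8.003599, -10.244140)
h = r sin θ − e = -10.244140 − 0 = -10.244140
x = r cos θ + √(L² − h²) = -8.003599 + √(9801.0 − 104.9424) = -8.003599 + 98.468561 = 90.464962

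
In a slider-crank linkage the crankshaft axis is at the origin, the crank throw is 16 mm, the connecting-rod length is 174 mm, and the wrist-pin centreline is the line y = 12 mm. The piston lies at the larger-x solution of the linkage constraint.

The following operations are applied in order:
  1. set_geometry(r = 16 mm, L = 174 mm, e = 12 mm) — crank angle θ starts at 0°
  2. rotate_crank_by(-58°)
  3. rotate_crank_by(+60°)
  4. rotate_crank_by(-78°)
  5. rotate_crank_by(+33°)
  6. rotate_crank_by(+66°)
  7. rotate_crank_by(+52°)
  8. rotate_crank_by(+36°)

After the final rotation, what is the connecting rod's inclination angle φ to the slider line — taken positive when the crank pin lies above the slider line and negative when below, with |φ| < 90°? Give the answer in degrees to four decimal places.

set_geometry: r = 16 mm, L = 174 mm, e = 12 mm; θ ← 0°
rotate_crank_by(-58°): θ ← 0° -58° = -58°
rotate_crank_by(+60°): θ ← -58° +60° = 2°
rotate_crank_by(-78°): θ ← 2° -78° = -76°
rotate_crank_by(+33°): θ ← -76° +33° = -43°
rotate_crank_by(+66°): θ ← -43° +66° = 23°
rotate_crank_by(+52°): θ ← 23° +52° = 75°
rotate_crank_by(+36°): θ ← 75° +36° = 111°
crank pin P = (r cos θ, r sin θ) = (-5.733887, 14.937287)
h = r sin θ − e = 14.937287 − 12 = 2.937287
sin φ = h / L = 2.937287 / 174 = 0.01688096
φ = arcsin(0.01688096) = 0.967254°

0.9673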